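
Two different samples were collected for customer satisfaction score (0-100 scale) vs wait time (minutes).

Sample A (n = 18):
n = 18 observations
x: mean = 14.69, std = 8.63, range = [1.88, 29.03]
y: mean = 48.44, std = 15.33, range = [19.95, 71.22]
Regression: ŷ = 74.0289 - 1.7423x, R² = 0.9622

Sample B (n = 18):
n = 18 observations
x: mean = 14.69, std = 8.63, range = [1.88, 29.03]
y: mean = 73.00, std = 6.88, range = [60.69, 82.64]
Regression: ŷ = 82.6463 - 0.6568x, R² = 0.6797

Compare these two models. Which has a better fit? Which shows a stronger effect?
Model A has the better fit (R² = 0.9622 vs 0.6797). Model A shows the stronger effect (|β₁| = 1.7423 vs 0.6568).

Model Comparison:

Which explains more variance? (R²)
- Model A: R² = 0.9622 → 96.22% of variance in satisfaction score explained
- Model B: R² = 0.6797 → 67.97% of variance in satisfaction score explained
- 0.9622 > 0.6797 → Model A has the better fit

Effect size (slope magnitude):
- Model A: β₁ = -1.7423 → predicted satisfaction score falls 1.7423 points per additional minute of wait time
- Model B: β₁ = -0.6568 → predicted satisfaction score falls 0.6568 points per additional minute of wait time
- |-1.7423| > |-0.6568| → Model A shows the stronger marginal effect

Notes:
- The two samples could reflect different populations, time periods, or measurement quality.
- A steeper slope doesn't make a better model if the scatter around the line is large.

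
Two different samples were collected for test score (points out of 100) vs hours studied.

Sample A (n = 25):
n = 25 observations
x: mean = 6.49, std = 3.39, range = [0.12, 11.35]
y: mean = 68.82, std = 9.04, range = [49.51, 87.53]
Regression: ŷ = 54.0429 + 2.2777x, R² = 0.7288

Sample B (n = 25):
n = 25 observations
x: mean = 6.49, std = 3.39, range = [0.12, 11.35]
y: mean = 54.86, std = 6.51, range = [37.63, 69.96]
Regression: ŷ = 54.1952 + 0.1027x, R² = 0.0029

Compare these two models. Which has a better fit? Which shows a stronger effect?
Model A has the better fit (R² = 0.7288 vs 0.0029). Model A shows the stronger effect (|β₁| = 2.2777 vs 0.1027).

Model Comparison:

Fit — compare R²:
- Model A: R² = 0.7288 → 72.88% of variance in test score explained
- Model B: R² = 0.0029 → 0.29% of variance in test score explained
- 0.7288 > 0.0029 → Model A has the better fit

Which has the larger per-hour effect? (|β₁|)
- Model A: β₁ = 2.2777 → predicted test score rises 2.2777 points per additional hour of study time
- Model B: β₁ = 0.1027 → predicted test score rises 0.1027 points per additional hour of study time
- |2.2777| > |0.1027| → Model A shows the stronger marginal effect

Note: A steeper slope doesn't make a better model if the scatter around the line is large.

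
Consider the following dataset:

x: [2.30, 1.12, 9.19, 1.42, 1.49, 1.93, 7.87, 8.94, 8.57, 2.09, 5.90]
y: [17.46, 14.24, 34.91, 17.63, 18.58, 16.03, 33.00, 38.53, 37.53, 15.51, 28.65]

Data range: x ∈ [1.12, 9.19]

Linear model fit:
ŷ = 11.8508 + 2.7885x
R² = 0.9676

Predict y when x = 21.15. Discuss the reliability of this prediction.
ŷ = 70.8276 (extrapolation — x = 21.15 lies outside [1.12, 9.19], so reliability is low).

Prediction calculation:
ŷ = 11.8508 + 2.7885 × 21.15
ŷ = 70.8276

Reliability:
- Data range: x ∈ [1.12, 9.19]
- Prediction point: x = 21.15 is 11.96 units above the observed range → this is EXTRAPOLATION, not interpolation

Why that matters here:
- The standard error of prediction grows with (x − x̄)², and x = 21.15 is far from x̄ = 4.62
- The linear relationship may not hold outside the observed range

A defensible statement: 'if the linear trend continued to x = 21.15, y would be about 70.8276' — the premise is untested.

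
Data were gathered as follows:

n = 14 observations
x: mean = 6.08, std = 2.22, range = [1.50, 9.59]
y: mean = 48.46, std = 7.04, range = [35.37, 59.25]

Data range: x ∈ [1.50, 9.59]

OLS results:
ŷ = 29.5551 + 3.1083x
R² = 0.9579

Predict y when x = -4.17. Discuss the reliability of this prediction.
ŷ = 16.5935 (extrapolation — x = -4.17 lies outside [1.50, 9.59], so reliability is low).

Prediction calculation:
ŷ = 29.5551 + 3.1083 × (-4.17)
ŷ = 16.5935

Reliability:
- Data range: x ∈ [1.50, 9.59]
- Prediction point: x = -4.17 is 5.67 units below the observed range → this is EXTRAPOLATION, not interpolation

Why that matters here:
- R² describes fit only over the sampled x values; it says nothing about behaviour beyond them
- There are no observations near this x to validate the fitted line there

The R² = 0.9579 only validates the fit within [1.50, 9.59]; treat ŷ = 16.5935 with caution.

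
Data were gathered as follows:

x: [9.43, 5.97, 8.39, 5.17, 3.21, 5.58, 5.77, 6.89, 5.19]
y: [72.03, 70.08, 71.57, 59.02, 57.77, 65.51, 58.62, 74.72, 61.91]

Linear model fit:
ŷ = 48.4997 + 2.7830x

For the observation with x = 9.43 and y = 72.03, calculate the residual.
Residual = -2.7134

The residual is the difference between the actual value and the predicted value:

Residual = y - ŷ

Step 1: Calculate predicted value
ŷ = 48.4997 + 2.7830 × 9.43
ŷ = 74.7434

Step 2: Calculate residual
Residual = 72.03 - 74.7434
Residual = -2.7134

Interpretation: the model overestimates the actual value by 2.7134 at this point (negative residual → observation lies below the fitted line).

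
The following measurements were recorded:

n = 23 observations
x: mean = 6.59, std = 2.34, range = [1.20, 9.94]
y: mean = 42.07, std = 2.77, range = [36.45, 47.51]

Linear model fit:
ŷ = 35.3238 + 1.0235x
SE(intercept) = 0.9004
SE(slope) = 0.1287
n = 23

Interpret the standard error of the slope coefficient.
SE(β̂₁) = 0.1287 is the estimated standard deviation of the slope estimate across repeated samples; relative to β̂₁ = 1.0235 that is 12.6%, a precise estimate.

SE(β̂₁) = s / √Sxx, where s is the residual standard deviation and Sxx = Σ(x − x̄)². It is the yardstick for how far β̂₁ = 1.0235 could plausibly be from the true slope.

Relative precision:
- SE / |β̂₁| = 0.1287 / 1.0235 = 12.6%
- Rule of thumb (under 20%: precise; 20% to under 50%: moderately precise; 50% or more: imprecise) → precise

Rough 95% range (±2 SE): 1.0235 ± 0.2574 → (0.7661, 1.2809).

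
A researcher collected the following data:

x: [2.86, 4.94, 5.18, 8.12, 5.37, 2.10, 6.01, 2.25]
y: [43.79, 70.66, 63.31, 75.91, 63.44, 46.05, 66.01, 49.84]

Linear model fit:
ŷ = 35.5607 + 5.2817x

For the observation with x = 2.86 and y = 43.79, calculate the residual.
Residual = -6.8764

The residual is the difference between the actual value and the predicted value:

Residual = y - ŷ

Step 1: Calculate predicted value
ŷ = 35.5607 + 5.2817 × 2.86
ŷ = 50.6664

Step 2: Calculate residual
Residual = 43.79 - 50.6664
Residual = -6.8764

The residual is negative, so the observed y = 43.79 sits below the regression line (the line overestimates it by 6.8764).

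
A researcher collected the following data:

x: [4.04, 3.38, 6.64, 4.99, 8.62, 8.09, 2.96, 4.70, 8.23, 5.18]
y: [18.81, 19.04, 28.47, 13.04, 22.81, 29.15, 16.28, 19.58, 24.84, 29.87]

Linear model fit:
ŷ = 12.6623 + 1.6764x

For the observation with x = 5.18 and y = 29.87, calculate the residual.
Residual = 8.5239

The residual is the difference between the actual value and the predicted value:

Residual = y - ŷ

Step 1: Calculate predicted value
ŷ = 12.6623 + 1.6764 × 5.18
ŷ = 21.3461

Step 2: Calculate residual
Residual = 29.87 - 21.3461
Residual = 8.5239

The residual is positive, so the observed y = 29.87 sits above the regression line (the line underestimates it by 8.5239).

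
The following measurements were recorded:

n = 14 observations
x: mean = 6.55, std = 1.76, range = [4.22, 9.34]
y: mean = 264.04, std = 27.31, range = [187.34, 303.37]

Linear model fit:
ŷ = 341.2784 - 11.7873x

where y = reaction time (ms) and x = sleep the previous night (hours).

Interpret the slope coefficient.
On average, reaction time is about 11.7873 ms lower for every extra hour of sleep.

β₁ = -11.7873 is the change in predicted reaction time (ms) per additional hour of sleep.

Interpretation:
- Sleep up by 1 hour → predicted reaction time decreases by 11.7873 ms
- This is a linear approximation: the same per-unit change is assumed across the whole observed x range

(β₀ = 341.2784 is the fitted value at x = 0 and is not part of the slope interpretation.)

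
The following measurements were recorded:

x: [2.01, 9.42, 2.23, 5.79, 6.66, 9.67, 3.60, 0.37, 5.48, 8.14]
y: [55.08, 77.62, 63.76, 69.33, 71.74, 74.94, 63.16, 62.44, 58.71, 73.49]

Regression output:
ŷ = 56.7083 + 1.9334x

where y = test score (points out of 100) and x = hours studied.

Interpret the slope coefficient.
An increase of one hour in study time is associated with a 1.9334 points increase in predicted test score.

The slope coefficient β₁ = 1.9334 represents the marginal effect of study time on test score.

Interpretation:
- Study time up by 1 hour → predicted test score increases by 1.9334 points
- This is a linear approximation: the same per-unit change is assumed across the whole observed x range
- The slope describes association in these data, not necessarily a causal effect

(β₀ = 56.7083 is the fitted value at x = 0 and is not part of the slope interpretation.)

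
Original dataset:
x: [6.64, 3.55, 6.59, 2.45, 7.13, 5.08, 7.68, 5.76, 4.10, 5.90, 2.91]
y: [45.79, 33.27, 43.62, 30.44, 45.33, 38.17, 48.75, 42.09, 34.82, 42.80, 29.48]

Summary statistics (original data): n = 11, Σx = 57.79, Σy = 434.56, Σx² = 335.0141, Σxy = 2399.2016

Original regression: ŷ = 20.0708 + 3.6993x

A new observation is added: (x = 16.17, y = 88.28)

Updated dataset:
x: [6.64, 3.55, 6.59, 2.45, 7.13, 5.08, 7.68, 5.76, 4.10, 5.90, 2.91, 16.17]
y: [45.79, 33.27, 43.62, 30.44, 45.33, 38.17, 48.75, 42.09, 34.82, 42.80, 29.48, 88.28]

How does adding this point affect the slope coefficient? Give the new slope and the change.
Adding the point moves β₁ from 3.6993 to 4.2964, i.e. it increases by 0.5971 (+16.1%).

x = 16.17 lies well outside the original x-range [2.45, 7.68] (x̄ ≈ 5.25), so this observation has high leverage and can move the slope substantially.

Step 1: Update the sums with the new point (n goes from 11 to 12)
Σx  = 57.79 + 16.17 = 73.96
Σy  = 434.56 + 88.28 = 522.84
Σx² = 335.0141 + 16.17² = 335.0141 + 261.4689 = 596.4830
Σxy = 2399.2016 + 16.17×88.28 = 2399.2016 + 1427.4876 = 3826.6892

Step 2: Recompute the slope with b₁ = (nΣxy − ΣxΣy) / (nΣx² − (Σx)²)
Numerator   = 12×3826.6892 − 73.96×522.84 = 45920.2704 − 38669.2464 = 7251.0240
Denominator = 12×596.4830 − 73.96² = 7157.7960 − 5470.0816 = 1687.7144
b₁(new) = 7251.0240 / 1687.7144 = 4.2964

(Same formula on the original sums: (11×2399.2016 − 57.79×434.56) / (11×335.0141 − 57.79²) = 1277.9952 / 345.4710 = 3.6993, matching the given fit.)

Step 3: Change in slope
Δβ₁ = 4.2964 − 3.6993 = +0.5971
Relative change = +0.5971 / 3.6993 × 100% = +16.1%
→ the slope increases when the point is added.

A high-leverage point only changes the slope if it is off the original line; here y = 88.28 is above the original trend, so the slope increases.
In practice: refit with and without it and report both if conclusions differ.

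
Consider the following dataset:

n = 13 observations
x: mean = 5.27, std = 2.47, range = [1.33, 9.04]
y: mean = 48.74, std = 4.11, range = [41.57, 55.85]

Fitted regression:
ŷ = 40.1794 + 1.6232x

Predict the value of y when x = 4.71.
ŷ = 47.8247

Plug x = 4.71 into the fitted line:

ŷ = 40.1794 + 1.6232 × 4.71
ŷ = 40.1794 + 7.6453
ŷ = 47.8247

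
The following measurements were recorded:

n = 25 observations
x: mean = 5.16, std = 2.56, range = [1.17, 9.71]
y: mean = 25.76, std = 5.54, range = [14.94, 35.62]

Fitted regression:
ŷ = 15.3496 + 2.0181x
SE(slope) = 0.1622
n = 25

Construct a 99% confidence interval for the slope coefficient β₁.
The 99% CI for β₁ is (1.5628, 2.4734)

Confidence interval for the slope:

The 99% CI for β₁ is: β̂₁ ± t*(α/2, n-2) × SE(β̂₁)

Step 1: Find critical t-value
- Confidence level = 0.99
- Degrees of freedom = n - 2 = 25 - 2 = 23
- t*(α/2, 23) = 2.8073

Step 2: Calculate margin of error
Margin = 2.8073 × 0.1622 = 0.4553

Step 3: Construct interval
CI = 2.0181 ± 0.4553
CI = (1.5628, 2.4734)

Interpretation: each one-unit increase in x is associated with a change in mean y of between 1.5628 and 2.4734, with 99% confidence.
Since 0 is outside the interval, a two-sided test at α = 0.01 would reject H₀: β₁ = 0.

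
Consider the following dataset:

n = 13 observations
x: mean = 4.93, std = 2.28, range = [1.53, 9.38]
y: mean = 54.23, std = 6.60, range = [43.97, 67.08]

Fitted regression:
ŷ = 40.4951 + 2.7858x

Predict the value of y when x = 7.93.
ŷ = 62.5865

x = 7.93 lies inside the observed range [1.53, 9.38], so the fitted equation applies directly:

ŷ = 40.4951 + 2.7858 × 7.93
ŷ = 40.4951 + 22.0914
ŷ = 62.5865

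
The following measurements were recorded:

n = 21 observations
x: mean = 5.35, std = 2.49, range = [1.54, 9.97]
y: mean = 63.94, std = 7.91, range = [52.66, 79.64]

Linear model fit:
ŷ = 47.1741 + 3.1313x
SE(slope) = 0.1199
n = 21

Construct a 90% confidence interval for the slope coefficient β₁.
The 90% CI for β₁ is (2.9240, 3.3386)

Confidence interval for the slope:

The 90% CI for β₁ is: β̂₁ ± t*(α/2, n-2) × SE(β̂₁)

Step 1: Find critical t-value
- Confidence level = 0.9
- Degrees of freedom = n - 2 = 21 - 2 = 19
- t*(α/2, 19) = 1.7291

Step 2: Calculate margin of error
Margin = 1.7291 × 0.1199 = 0.2073

Step 3: Construct interval
CI = 3.1313 ± 0.2073
CI = (2.9240, 3.3386)

Interpretation: We are 90% confident that the true slope β₁ lies between 2.9240 and 3.3386.
Since 0 is outside the interval, a two-sided test at α = 0.10 would reject H₀: β₁ = 0.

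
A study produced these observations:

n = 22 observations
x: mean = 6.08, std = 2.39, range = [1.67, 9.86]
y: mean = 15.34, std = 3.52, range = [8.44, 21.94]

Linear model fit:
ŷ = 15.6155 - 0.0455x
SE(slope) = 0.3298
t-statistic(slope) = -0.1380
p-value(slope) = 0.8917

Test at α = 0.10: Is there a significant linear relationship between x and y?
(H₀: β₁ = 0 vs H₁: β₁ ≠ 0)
p-value = 0.8917 ≥ α = 0.10, so we fail to reject H₀. The relationship is not significant.

Hypothesis test for the slope coefficient:

H₀: β₁ = 0 (no linear relationship)
H₁: β₁ ≠ 0 (linear relationship exists)

Test statistic: t = β̂₁ / SE(β̂₁) = -0.0455 / 0.3298 = -0.1380

The p-value (0.8917) is the probability, under H₀, of a t-statistic at least as extreme as |t| = 0.1380 (two-sided, df = n − 2 = 20).

Decision rule: reject H₀ if p-value < α.
p-value = 0.8917 ≥ α = 0.10 → fail to reject H₀.

There is not sufficient evidence at the 10% significance level to conclude that a linear relationship exists between x and y.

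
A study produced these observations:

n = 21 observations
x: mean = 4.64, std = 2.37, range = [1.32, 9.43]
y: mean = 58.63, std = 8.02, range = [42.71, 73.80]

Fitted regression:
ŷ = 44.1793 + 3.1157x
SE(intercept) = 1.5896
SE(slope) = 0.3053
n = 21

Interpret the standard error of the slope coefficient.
The slope 3.1157 is pinned down to within about ±0.3053 (one SE) by these data — relative uncertainty 9.8%, i.e. precise.

SE(β̂₁) = 0.3053 says: if we drew many samples of n = 21 from the same population and refit each time, the fitted slopes would scatter with a standard deviation of roughly 0.3053 around the true β₁.

Relative precision:
- SE / |β̂₁| = 0.3053 / 3.1157 = 9.8%
- Rule of thumb (under 20%: precise; 20% to under 50%: moderately precise; 50% or more: imprecise) → precise

Link to interval estimation: a confidence interval for β₁ is β̂₁ ± t* × 0.3053, so SE sets the half-width per unit of t*.

What drives SE(β̂₁): larger n (here n = 21) → smaller SE.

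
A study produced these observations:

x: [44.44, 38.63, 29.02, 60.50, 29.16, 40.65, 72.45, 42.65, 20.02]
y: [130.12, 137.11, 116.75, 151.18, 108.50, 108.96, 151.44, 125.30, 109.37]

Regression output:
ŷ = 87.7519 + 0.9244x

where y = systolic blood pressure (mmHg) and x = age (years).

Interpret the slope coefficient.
An increase of one year in age is associated with a 0.9244 mmHg increase in predicted blood pressure.

β₁ = 0.9244 is the change in predicted blood pressure (mmHg) per additional year of age.

Interpretation:
- Age up by 1 year → predicted blood pressure increases by 0.9244 mmHg
- This is a linear approximation: the same per-unit change is assumed across the whole observed x range

The intercept β₀ = 87.7519 is the predicted blood pressure when age = 0; since the smallest observed x is 20.02, this is an extrapolation and mainly anchors the line.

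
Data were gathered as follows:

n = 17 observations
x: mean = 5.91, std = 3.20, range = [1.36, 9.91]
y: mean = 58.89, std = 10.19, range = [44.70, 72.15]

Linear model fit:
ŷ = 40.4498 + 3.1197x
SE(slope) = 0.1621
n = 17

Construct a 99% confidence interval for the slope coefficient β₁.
The 99% CI for β₁ is (2.6420, 3.5974)

Confidence interval for the slope:

The 99% CI for β₁ is: β̂₁ ± t*(α/2, n-2) × SE(β̂₁)

Step 1: Find critical t-value
- Confidence level = 0.99
- Degrees of freedom = n - 2 = 17 - 2 = 15
- t*(α/2, 15) = 2.9467

Step 2: Calculate margin of error
Margin = 2.9467 × 0.1621 = 0.4777

Step 3: Construct interval
CI = 3.1197 ± 0.4777
CI = (2.6420, 3.5974)

Interpretation: We are 99% confident that the true slope β₁ lies between 2.6420 and 3.5974.
Both endpoints are positive, so the data support a genuinely positive slope at this confidence level.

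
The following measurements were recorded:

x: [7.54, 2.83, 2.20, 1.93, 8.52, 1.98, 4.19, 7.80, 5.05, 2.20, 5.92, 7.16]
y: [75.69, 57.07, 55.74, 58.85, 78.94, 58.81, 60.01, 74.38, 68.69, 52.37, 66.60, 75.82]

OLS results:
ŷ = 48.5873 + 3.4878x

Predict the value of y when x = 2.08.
ŷ = 55.8419

Plug x = 2.08 into the fitted line:

ŷ = 48.5873 + 3.4878 × 2.08
ŷ = 48.5873 + 7.2546
ŷ = 55.8419

This is the fitted mean response at that x — an individual observation would come with a wider prediction interval.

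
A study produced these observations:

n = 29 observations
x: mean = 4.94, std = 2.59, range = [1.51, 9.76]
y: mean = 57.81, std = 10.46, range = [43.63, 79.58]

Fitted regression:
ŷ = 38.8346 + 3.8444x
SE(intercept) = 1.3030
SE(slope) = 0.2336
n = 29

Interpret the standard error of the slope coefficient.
The slope 3.8444 is pinned down to within about ±0.2336 (one SE) by these data — relative uncertainty 6.1%, i.e. precise.

SE(β̂₁) = s / √Sxx, where s is the residual standard deviation and Sxx = Σ(x − x̄)². It is the yardstick for how far β̂₁ = 3.8444 could plausibly be from the true slope.

Relative precision:
- SE / |β̂₁| = 0.2336 / 3.8444 = 6.1%
- Rule of thumb (under 20%: precise; 20% to under 50%: moderately precise; 50% or more: imprecise) → precise

Link to interval estimation: a confidence interval for β₁ is β̂₁ ± t* × 0.2336, so SE sets the half-width per unit of t*.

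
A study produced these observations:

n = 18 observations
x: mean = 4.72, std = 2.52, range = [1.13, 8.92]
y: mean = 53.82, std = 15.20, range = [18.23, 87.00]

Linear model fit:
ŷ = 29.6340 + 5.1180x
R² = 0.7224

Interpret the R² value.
About 72.24% of the variability in y is accounted for by the regression on x (R² = 0.7224) — a strong linear fit.

The coefficient of determination R² is the fraction of the total variation in y that the fitted line accounts for.

Here R² = 0.7224:
- Explained: 72.24% of the variation in y
- Unexplained (residual): 100% − 72.24% = 27.76%
- Rule of thumb (below 0.3 weak; 0.3 to below 0.7 moderate; 0.7 and above strong) → strong

Note: R² never decreases when predictors are added, so it should not be used alone to compare models of different size.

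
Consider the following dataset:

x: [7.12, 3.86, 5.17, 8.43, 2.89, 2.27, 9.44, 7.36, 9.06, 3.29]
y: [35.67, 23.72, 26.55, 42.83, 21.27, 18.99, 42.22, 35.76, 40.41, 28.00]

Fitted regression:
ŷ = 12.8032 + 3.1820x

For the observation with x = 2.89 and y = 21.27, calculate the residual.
Residual = -0.7292

The residual is the difference between the actual value and the predicted value:

Residual = y - ŷ

Step 1: Calculate predicted value
ŷ = 12.8032 + 3.1820 × 2.89
ŷ = 21.9992

Step 2: Calculate residual
Residual = 21.27 - 21.9992
Residual = -0.7292

Sign check: y < ŷ, so the point is below the line and the fit overestimates here.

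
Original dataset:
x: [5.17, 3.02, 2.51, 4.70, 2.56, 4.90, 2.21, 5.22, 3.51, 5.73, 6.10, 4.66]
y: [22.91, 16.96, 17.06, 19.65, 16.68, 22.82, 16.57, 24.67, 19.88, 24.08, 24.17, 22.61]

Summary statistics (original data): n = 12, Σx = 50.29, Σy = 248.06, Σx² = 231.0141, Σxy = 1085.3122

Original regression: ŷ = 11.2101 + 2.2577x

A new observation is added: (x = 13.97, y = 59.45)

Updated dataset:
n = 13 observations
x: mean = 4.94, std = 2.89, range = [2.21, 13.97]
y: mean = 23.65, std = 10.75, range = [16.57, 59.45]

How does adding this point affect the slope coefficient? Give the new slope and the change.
The slope changes from 2.2577 to 3.6467 (change of +1.3890, or +61.5%).

x = 13.97 lies well outside the original x-range [2.21, 6.10] (x̄ ≈ 4.19), so this observation has high leverage and can move the slope substantially.

Step 1: Update the sums with the new point (n goes from 12 to 13)
Σx  = 50.29 + 13.97 = 64.26
Σy  = 248.06 + 59.45 = 307.51
Σx² = 231.0141 + 13.97² = 231.0141 + 195.1609 = 426.1750
Σxy = 1085.3122 + 13.97×59.45 = 1085.3122 + 830.5165 = 1915.8287

Step 2: Recompute the slope with b₁ = (nΣxy − ΣxΣy) / (nΣx² − (Σx)²)
Numerator   = 13×1915.8287 − 64.26×307.51 = 24905.7731 − 19760.5926 = 5145.1805
Denominator = 13×426.1750 − 64.26² = 5540.2750 − 4129.3476 = 1410.9274
b₁(new) = 5145.1805 / 1410.9274 = 3.6467

(Same formula on the original sums: (12×1085.3122 − 50.29×248.06) / (12×231.0141 − 50.29²) = 548.8090 / 243.0851 = 2.2577, matching the given fit.)

Step 3: Change in slope
Δβ₁ = 3.6467 − 2.2577 = +1.3890
Relative change = +1.3890 / 2.2577 × 100% = +61.5%
→ the slope increases when the point is added.

Because the point sits above the extension of the original line at a high-leverage x, it tilts the fit up.
In practice: refit with and without it and report both if conclusions differ.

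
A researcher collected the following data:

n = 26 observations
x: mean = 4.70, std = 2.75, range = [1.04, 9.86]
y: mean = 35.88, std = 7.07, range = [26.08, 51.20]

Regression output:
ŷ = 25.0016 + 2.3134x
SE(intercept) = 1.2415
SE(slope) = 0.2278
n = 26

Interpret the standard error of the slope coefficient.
SE(slope) = 0.2278 measures the uncertainty in the estimated slope. The coefficient is estimated precisely (SE/|β̂₁| = 9.8%).

SE(β̂₁) = s / √Sxx, where s is the residual standard deviation and Sxx = Σ(x − x̄)². It is the yardstick for how far β̂₁ = 2.3134 could plausibly be from the true slope.

Relative precision:
- SE / |β̂₁| = 0.2278 / 2.3134 = 9.8%
- Rule of thumb (under 20%: precise; 20% to under 50%: moderately precise; 50% or more: imprecise) → precise

Rough 95% range (±2 SE): 2.3134 ± 0.4556 → (1.8578, 2.7690).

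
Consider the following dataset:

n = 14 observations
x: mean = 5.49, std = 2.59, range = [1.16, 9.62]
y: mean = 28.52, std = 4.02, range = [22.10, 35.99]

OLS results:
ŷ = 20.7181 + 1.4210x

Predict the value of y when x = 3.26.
ŷ = 25.3506

Plug x = 3.26 into the fitted line:

ŷ = 20.7181 + 1.4210 × 3.26
ŷ = 20.7181 + 4.6325
ŷ = 25.3506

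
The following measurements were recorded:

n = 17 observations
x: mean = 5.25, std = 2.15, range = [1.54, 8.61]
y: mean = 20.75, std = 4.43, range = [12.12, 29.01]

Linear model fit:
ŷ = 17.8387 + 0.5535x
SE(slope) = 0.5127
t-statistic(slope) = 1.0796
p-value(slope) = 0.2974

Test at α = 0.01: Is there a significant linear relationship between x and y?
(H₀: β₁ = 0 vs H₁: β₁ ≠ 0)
Since p-value = 0.2974 ≥ α = 0.01, fail to reject H₀ — the slope is not significantly different from 0.

Hypothesis test for the slope coefficient:

H₀: β₁ = 0 (no linear relationship)
H₁: β₁ ≠ 0 (linear relationship exists)

Test statistic: t = β̂₁ / SE(β̂₁) = 0.5535 / 0.5127 = 1.0796

p = 0.2974: how often a slope estimate this far from 0 (in SE units) would arise by chance if β₁ were truly 0.

Decision rule: reject H₀ if p-value < α.
p-value = 0.2974 ≥ α = 0.01 → fail to reject H₀.

Conclusion: the linear association between x and y is not significant at the 1% level.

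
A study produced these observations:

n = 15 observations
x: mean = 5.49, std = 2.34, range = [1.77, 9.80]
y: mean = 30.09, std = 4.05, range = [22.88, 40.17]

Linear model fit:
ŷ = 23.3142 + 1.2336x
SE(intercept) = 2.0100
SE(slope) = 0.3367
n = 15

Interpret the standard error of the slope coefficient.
SE(slope) = 0.3367 measures the uncertainty in the estimated slope. The coefficient is estimated with moderate precision (SE/|β̂₁| = 27.3%).

SE(β̂₁) = s / √Sxx, where s is the residual standard deviation and Sxx = Σ(x − x̄)². It is the yardstick for how far β̂₁ = 1.2336 could plausibly be from the true slope.

Relative precision:
- SE / |β̂₁| = 0.3367 / 1.2336 = 27.3%
- Rule of thumb (under 20%: precise; 20% to under 50%: moderately precise; 50% or more: imprecise) → moderately precise

Link to the t-test: t = β̂₁ / SE(β̂₁) = 1.2336 / 0.3367 = 3.6638, the statistic for H₀: β₁ = 0.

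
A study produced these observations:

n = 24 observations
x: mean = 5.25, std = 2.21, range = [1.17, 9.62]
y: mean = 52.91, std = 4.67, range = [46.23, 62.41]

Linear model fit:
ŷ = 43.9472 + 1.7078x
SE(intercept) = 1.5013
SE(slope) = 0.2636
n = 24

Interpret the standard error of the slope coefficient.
SE(β̂₁) = 0.2636 is the estimated standard deviation of the slope estimate across repeated samples; relative to β̂₁ = 1.7078 that is 15.4%, a precise estimate.

What SE measures:
- The standard error quantifies the sampling variability of the coefficient estimate
- It is the estimated standard deviation of β̂₁ across hypothetical repeated samples of the same size
- Smaller SE → more precise estimate

Relative precision:
- SE / |β̂₁| = 0.2636 / 1.7078 = 15.4%
- Rule of thumb (under 20%: precise; 20% to under 50%: moderately precise; 50% or more: imprecise) → precise

Link to the t-test: t = β̂₁ / SE(β̂₁) = 1.7078 / 0.2636 = 6.4788, the statistic for H₀: β₁ = 0.

What drives SE(β̂₁): more residual scatter → larger SE; wider spread of x values → smaller SE; larger n (here n = 24) → smaller SE.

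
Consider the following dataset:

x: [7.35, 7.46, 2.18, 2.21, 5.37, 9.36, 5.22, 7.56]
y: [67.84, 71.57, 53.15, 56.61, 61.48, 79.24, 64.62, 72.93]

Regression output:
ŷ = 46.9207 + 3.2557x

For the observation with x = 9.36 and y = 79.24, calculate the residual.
Residual = 1.8459

The residual is the difference between the actual value and the predicted value:

Residual = y - ŷ

Step 1: Calculate predicted value
ŷ = 46.9207 + 3.2557 × 9.36
ŷ = 77.3941

Step 2: Calculate residual
Residual = 79.24 - 77.3941
Residual = 1.8459

The residual is positive, so the observed y = 79.24 sits above the regression line (the line underestimates it by 1.8459).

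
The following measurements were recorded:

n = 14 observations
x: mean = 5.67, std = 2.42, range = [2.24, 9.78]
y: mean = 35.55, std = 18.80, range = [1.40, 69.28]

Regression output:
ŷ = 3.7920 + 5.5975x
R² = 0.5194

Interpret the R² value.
The model explains 51.94% of the variance in y (R² = 0.5194), leaving 48.06% unexplained; the fit is moderate.

R² (coefficient of determination) measures the proportion of variance in y explained by the regression model.

Here R² = 0.5194:
- Explained: 51.94% of the variation in y
- Unexplained (residual): 100% − 51.94% = 48.06%
- Rule of thumb (below 0.3 weak; 0.3 to below 0.7 moderate; 0.7 and above strong) → moderate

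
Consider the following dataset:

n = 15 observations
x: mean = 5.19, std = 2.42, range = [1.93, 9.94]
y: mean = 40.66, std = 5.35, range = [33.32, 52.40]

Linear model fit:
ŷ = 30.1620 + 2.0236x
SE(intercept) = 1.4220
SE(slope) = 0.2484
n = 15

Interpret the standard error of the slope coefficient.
SE(slope) = 0.2484 measures the uncertainty in the estimated slope. The coefficient is estimated precisely (SE/|β̂₁| = 12.3%).

SE(β̂₁) = s / √Sxx, where s is the residual standard deviation and Sxx = Σ(x − x̄)². It is the yardstick for how far β̂₁ = 2.0236 could plausibly be from the true slope.

Relative precision:
- SE / |β̂₁| = 0.2484 / 2.0236 = 12.3%
- Rule of thumb (under 20%: precise; 20% to under 50%: moderately precise; 50% or more: imprecise) → precise

Link to the t-test: t = β̂₁ / SE(β̂₁) = 2.0236 / 0.2484 = 8.1465, the statistic for H₀: β₁ = 0.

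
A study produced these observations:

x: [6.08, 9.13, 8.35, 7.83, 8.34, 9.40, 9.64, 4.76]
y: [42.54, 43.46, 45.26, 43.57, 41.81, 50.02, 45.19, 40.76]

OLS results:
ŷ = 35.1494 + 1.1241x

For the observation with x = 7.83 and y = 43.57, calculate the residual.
Residual = -0.3811

The residual is the difference between the actual value and the predicted value:

Residual = y - ŷ

Step 1: Calculate predicted value
ŷ = 35.1494 + 1.1241 × 7.83
ŷ = 43.9511

Step 2: Calculate residual
Residual = 43.57 - 43.9511
Residual = -0.3811

Interpretation: the model overestimates the actual value by 0.3811 at this point (negative residual → observation lies below the fitted line).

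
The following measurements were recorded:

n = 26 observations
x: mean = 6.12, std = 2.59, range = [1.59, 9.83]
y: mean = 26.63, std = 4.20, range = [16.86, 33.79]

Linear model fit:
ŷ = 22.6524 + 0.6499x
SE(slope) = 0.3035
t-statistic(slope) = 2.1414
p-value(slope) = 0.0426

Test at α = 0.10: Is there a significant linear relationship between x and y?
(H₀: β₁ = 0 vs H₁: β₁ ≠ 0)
Since p-value = 0.0426 < α = 0.10, reject H₀ — the slope is significantly different from 0.

Hypothesis test for the slope coefficient:

H₀: β₁ = 0 (no linear relationship)
H₁: β₁ ≠ 0 (linear relationship exists)

Test statistic: t = β̂₁ / SE(β̂₁) = 0.6499 / 0.3035 = 2.1414

The p-value (0.0426) is the probability, under H₀, of a t-statistic at least as extreme as |t| = 2.1414 (two-sided, df = n − 2 = 24).

Decision rule: reject H₀ if p-value < α.
p-value = 0.0426 < α = 0.10 → reject H₀.

At α = 0.10 the data do provide convincing evidence of a nonzero slope.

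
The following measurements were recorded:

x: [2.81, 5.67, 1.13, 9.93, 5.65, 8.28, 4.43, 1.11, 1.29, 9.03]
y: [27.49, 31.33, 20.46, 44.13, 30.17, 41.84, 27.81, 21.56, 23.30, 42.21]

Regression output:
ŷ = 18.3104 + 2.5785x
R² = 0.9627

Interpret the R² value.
R² = 0.9627 means 96.27% of the variation in y is explained by the linear relationship with x. This indicates a strong fit.

R² = 1 − SS_res/SS_tot compares the residual scatter to the total scatter of y about its mean.

Here R² = 0.9627:
- Explained: 96.27% of the variation in y
- Unexplained (residual): 100% − 96.27% = 3.73%
- Rule of thumb (below 0.3 weak; 0.3 to below 0.7 moderate; 0.7 and above strong) → strong

Calculation: R² = 1 − (SS_res / SS_tot), where SS_res is the sum of squared residuals and SS_tot the total sum of squares.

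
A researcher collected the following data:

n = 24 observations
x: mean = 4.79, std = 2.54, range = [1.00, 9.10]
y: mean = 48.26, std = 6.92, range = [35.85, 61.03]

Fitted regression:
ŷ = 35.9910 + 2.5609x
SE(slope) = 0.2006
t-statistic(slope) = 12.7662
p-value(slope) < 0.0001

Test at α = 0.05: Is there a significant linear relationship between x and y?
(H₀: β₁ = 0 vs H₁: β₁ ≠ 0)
Reject H₀: p-value < 0.0001 < α = 0.05. The linear relationship is significant at the 5% level.

Hypothesis test for the slope coefficient:

H₀: β₁ = 0 (no linear relationship)
H₁: β₁ ≠ 0 (linear relationship exists)

Test statistic: t = β̂₁ / SE(β̂₁) = 2.5609 / 0.2006 = 12.7662

The p-value (<0.0001) is the probability, under H₀, of a t-statistic at least as extreme as |t| = 12.7662 (two-sided, df = n − 2 = 22).

Decision rule: reject H₀ if p-value < α.
p-value < 0.0001 < α = 0.05 → reject H₀.

At α = 0.05 the data do provide convincing evidence of a nonzero slope.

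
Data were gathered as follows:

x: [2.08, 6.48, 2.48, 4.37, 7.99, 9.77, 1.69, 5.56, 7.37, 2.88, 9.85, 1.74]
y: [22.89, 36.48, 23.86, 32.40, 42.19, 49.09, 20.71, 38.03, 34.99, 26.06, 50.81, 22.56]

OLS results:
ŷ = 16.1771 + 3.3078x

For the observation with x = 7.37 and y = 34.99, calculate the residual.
Residual = -5.5656

The residual is the difference between the actual value and the predicted value:

Residual = y - ŷ

Step 1: Calculate predicted value
ŷ = 16.1771 + 3.3078 × 7.37
ŷ = 40.5556

Step 2: Calculate residual
Residual = 34.99 - 40.5556
Residual = -5.5656

The residual is negative, so the observed y = 34.99 sits below the regression line (the line overestimates it by 5.5656).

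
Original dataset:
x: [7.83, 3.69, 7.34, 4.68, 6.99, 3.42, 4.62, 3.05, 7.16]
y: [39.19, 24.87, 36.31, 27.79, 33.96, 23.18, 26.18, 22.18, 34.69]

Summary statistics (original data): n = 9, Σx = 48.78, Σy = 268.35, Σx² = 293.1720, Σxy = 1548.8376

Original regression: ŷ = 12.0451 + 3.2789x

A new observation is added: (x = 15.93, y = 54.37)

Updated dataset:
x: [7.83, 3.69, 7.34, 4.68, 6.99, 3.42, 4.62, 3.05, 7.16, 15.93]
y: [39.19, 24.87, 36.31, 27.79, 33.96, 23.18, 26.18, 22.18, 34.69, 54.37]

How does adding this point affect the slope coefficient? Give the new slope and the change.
The slope changes from 3.2789 to 2.5479 (change of -0.7310, or -22.3%).

x = 15.93 lies well outside the original x-range [3.05, 7.83] (x̄ ≈ 5.42), so this observation has high leverage and can move the slope substantially.

Step 1: Update the sums with the new point (n goes from 9 to 10)
Σx  = 48.78 + 15.93 = 64.71
Σy  = 268.35 + 54.37 = 322.72
Σx² = 293.1720 + 15.93² = 293.1720 + 253.7649 = 546.9369
Σxy = 1548.8376 + 15.93×54.37 = 1548.8376 + 866.1141 = 2414.9517

Step 2: Recompute the slope with b₁ = (nΣxy − ΣxΣy) / (nΣx² − (Σx)²)
Numerator   = 10×2414.9517 − 64.71×322.72 = 24149.5170 − 20883.2112 = 3266.3058
Denominator = 10×546.9369 − 64.71² = 5469.3690 − 4187.3841 = 1281.9849
b₁(new) = 3266.3058 / 1281.9849 = 2.5479

(Same formula on the original sums: (9×1548.8376 − 48.78×268.35) / (9×293.1720 − 48.78²) = 849.4254 / 259.0596 = 3.2789, matching the given fit.)

Step 3: Change in slope
Δβ₁ = 2.5479 − 3.2789 = -0.7310
Relative change = -0.7310 / 3.2789 × 100% = -22.3%
→ the slope decreases when the point is added.

A high-leverage point only changes the slope if it is off the original line; here y = 54.37 is below the original trend, so the slope decreases.
In practice: check such a point for data-entry or measurement error.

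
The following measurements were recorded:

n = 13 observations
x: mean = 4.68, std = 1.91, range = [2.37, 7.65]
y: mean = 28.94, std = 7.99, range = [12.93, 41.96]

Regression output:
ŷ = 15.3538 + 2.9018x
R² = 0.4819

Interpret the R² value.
About 48.19% of the variability in y is accounted for by the regression on x (R² = 0.4819) — a moderate linear fit.

R² (coefficient of determination) measures the proportion of variance in y explained by the regression model.

Here R² = 0.4819:
- Explained: 48.19% of the variation in y
- Unexplained (residual): 100% − 48.19% = 51.81%
- Rule of thumb (below 0.3 weak; 0.3 to below 0.7 moderate; 0.7 and above strong) → moderate

Calculation: R² = 1 − (SS_res / SS_tot), where SS_res is the sum of squared residuals and SS_tot the total sum of squares.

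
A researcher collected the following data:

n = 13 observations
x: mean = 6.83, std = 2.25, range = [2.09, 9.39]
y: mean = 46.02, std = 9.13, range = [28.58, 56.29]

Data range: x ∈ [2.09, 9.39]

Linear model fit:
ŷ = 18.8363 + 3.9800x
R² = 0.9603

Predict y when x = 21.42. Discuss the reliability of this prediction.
The equation gives ŷ = 104.0879; however x = 21.42 is 12.03 units above the observed range, so this extrapolated value should not be trusted.

Prediction calculation:
ŷ = 18.8363 + 3.9800 × 21.42
ŷ = 104.0879

Reliability:
- Data range: x ∈ [2.09, 9.39]
- Prediction point: x = 21.42 is 12.03 units above the observed range → this is EXTRAPOLATION, not interpolation

Why that matters here:
- R² describes fit only over the sampled x values; it says nothing about behaviour beyond them
- Real relationships often flatten, saturate, or turn nonlinear at extremes

Report the number if required, but flag clearly that it is an extrapolation.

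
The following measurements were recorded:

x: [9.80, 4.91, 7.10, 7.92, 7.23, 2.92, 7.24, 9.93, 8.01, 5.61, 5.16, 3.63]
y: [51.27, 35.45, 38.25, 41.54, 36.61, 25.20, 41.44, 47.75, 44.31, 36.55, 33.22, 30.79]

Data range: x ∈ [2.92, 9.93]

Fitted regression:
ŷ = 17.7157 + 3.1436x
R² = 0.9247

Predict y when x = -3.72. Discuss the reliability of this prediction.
ŷ = 6.0215 (extrapolation — x = -3.72 lies outside [2.92, 9.93], so reliability is low).

Prediction calculation:
ŷ = 17.7157 + 3.1436 × (-3.72)
ŷ = 6.0215

Reliability:
- Data range: x ∈ [2.92, 9.93]
- Prediction point: x = -3.72 is 6.64 units below the observed range → this is EXTRAPOLATION, not interpolation

Why that matters here:
- The standard error of prediction grows with (x − x̄)², and x = -3.72 is far from x̄ = 6.62
- Real relationships often flatten, saturate, or turn nonlinear at extremes

The R² = 0.9247 only validates the fit within [2.92, 9.93]; treat ŷ = 6.0215 with caution.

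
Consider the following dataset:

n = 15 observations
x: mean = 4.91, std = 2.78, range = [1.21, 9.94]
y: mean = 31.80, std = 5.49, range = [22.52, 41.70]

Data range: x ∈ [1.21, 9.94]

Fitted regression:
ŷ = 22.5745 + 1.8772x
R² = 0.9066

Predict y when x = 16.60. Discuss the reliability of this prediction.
ŷ = 53.7360 (extrapolation — x = 16.60 lies outside [1.21, 9.94], so reliability is low).

Prediction calculation:
ŷ = 22.5745 + 1.8772 × 16.60
ŷ = 53.7360

Reliability:
- Data range: x ∈ [1.21, 9.94]
- Prediction point: x = 16.60 is 6.66 units above the observed range → this is EXTRAPOLATION, not interpolation

Why that matters here:
- The standard error of prediction grows with (x − x̄)², and x = 16.60 is far from x̄ = 4.91
- There are no observations near this x to validate the fitted line there

A defensible statement: 'if the linear trend continued to x = 16.60, y would be about 53.7360' — the premise is untested.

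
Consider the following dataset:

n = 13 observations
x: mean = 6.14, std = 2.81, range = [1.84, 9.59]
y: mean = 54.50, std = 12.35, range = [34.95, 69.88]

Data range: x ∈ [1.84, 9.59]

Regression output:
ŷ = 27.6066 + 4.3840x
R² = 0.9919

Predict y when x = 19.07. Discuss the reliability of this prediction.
ŷ = 111.2095, but this is extrapolation (above the data range [1.84, 9.59]) and may be unreliable.

Prediction calculation:
ŷ = 27.6066 + 4.3840 × 19.07
ŷ = 111.2095

Reliability:
- Data range: x ∈ [1.84, 9.59]
- Prediction point: x = 19.07 is 9.48 units above the observed range → this is EXTRAPOLATION, not interpolation

Why that matters here:
- Real relationships often flatten, saturate, or turn nonlinear at extremes
- There are no observations near this x to validate the fitted line there

A defensible statement: 'if the linear trend continued to x = 19.07, y would be about 111.2095' — the premise is untested.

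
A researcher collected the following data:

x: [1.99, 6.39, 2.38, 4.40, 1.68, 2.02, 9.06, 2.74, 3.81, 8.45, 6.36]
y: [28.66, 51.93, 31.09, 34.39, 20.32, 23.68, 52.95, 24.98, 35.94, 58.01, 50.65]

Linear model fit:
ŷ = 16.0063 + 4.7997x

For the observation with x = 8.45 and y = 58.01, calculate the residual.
Residual = 1.4462

The residual is the difference between the actual value and the predicted value:

Residual = y - ŷ

Step 1: Calculate predicted value
ŷ = 16.0063 + 4.7997 × 8.45
ŷ = 56.5638

Step 2: Calculate residual
Residual = 58.01 - 56.5638
Residual = 1.4462

Sign check: y > ŷ, so the point is above the line and the fit underestimates here.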